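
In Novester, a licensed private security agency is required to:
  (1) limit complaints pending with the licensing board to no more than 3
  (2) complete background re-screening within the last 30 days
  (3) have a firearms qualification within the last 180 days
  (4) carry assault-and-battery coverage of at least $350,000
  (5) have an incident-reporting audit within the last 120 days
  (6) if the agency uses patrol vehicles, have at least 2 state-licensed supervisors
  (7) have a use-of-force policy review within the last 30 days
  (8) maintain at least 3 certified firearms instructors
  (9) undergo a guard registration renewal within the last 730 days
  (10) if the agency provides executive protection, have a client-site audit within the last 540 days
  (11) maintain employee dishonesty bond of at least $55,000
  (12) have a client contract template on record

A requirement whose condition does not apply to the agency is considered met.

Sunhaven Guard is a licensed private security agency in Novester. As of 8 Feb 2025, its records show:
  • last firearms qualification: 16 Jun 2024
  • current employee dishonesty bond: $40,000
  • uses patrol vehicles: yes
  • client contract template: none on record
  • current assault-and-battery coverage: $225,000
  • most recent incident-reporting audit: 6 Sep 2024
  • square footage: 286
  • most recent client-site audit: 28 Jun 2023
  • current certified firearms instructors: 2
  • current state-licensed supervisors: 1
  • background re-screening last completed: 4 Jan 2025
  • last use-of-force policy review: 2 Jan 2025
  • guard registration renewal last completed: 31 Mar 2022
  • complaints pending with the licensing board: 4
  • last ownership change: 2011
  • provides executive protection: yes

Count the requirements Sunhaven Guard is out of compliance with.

12

1. complaints pending with the licensing board 4 > 3 → not met
2. background re-screening 35 days ago vs limit 30 → not met
3. firearms qualification 237 days ago vs limit 180 → not met
4. assault-and-battery coverage $225,000 < $350,000 → not met
5. incident-reporting audit 155 days ago vs limit 120 → not met
6. condition 'uses patrol vehicles' holds; state-licensed supervisors 1 < 2 → not met
7. use-of-force policy review 37 days ago vs limit 30 → not met
8. certified firearms instructors 2 < 3 → not met
9. guard registration renewal 1045 days ago vs limit 730 → not met
10. condition 'provides executive protection' holds; client-site audit 591 days ago vs limit 540 → not met
11. employee dishonesty bond $40,000 < $55,000 → not met
12. client contract template absent → not met
Not met: 12 of 12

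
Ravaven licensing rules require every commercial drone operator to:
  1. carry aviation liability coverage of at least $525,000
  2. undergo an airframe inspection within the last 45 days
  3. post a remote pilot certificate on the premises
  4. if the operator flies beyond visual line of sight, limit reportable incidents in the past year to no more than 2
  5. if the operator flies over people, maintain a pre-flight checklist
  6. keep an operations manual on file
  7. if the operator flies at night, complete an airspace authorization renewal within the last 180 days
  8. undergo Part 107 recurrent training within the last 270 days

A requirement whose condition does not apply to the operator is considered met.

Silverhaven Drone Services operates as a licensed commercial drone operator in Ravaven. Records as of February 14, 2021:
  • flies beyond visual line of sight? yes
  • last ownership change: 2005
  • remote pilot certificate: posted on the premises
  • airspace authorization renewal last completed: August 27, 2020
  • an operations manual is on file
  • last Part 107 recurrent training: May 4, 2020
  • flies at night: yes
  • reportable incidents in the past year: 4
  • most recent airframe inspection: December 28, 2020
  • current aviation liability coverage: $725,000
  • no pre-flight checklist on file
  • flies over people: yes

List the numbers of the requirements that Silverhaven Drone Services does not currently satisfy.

1. aviation liability coverage $725,000 ≥ $525,000 → met
2. airframe inspection 48 days ago vs limit 45 → not met
3. remote pilot certificate present → met
4. condition 'flies beyond visual line of sight' holds; reportable incidents in the past year 4 > 2 → not met
5. condition 'flies over people' holds; pre-flight checklist absent → not met
6. operations manual present → met
7. condition 'flies at night' holds; airspace authorization renewal 171 days ago vs limit 180 → met
8. Part 107 recurrent training 286 days ago vs limit 270 → not met
Not met: 2, 4, 5, 8

2, 4, 5, 8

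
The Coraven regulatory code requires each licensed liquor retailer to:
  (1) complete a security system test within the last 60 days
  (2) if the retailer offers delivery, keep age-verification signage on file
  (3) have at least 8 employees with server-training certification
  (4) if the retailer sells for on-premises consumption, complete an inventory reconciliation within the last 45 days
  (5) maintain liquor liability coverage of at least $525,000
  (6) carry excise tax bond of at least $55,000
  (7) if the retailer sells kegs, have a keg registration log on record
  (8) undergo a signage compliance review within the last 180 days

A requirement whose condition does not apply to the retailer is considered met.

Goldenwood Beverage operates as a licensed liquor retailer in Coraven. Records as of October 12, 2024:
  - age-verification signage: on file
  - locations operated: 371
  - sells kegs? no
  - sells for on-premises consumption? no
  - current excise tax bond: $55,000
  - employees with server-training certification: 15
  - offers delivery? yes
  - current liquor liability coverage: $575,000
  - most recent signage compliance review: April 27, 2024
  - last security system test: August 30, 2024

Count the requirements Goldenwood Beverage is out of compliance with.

1. security system test 43 days ago vs limit 60 → met
2. condition 'offers delivery' holds; age-verification signage present → met
3. employees with server-training certification 15 ≥ 8 → met
4. condition 'sells for on-premises consumption' does not hold → requirement n/a → met
5. liquor liability coverage $575,000 ≥ $525,000 → met
6. excise tax bond $55,000 ≥ $55,000 → met
7. condition 'sells kegs' does not hold → requirement n/a → met
8. signage compliance review 168 days ago vs limit 180 → met
Not met: 0 of 8

0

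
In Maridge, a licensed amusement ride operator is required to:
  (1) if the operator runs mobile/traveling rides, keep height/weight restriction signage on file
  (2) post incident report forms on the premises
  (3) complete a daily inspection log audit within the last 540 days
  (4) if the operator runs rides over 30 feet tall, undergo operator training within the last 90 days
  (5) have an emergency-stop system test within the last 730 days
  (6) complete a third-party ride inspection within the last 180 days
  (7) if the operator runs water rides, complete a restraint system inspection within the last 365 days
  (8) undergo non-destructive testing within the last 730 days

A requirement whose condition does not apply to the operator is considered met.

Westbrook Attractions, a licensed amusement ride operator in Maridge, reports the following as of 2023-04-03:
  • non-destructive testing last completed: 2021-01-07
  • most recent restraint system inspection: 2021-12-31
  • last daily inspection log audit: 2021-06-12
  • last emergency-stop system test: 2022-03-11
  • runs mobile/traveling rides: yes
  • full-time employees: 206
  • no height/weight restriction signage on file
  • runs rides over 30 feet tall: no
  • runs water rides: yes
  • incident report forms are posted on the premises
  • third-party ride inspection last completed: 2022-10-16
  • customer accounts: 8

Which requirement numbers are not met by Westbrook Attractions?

1. condition 'runs mobile/traveling rides' holds; height/weight restriction signage absent → not met
2. incident report forms present → met
3. daily inspection log audit 660 days ago vs limit 540 → not met
4. condition 'runs rides over 30 feet tall' does not hold → requirement n/a → met
5. emergency-stop system test 388 days ago vs limit 730 → met
6. third-party ride inspection 169 days ago vs limit 180 → met
7. condition 'runs water rides' holds; restraint system inspection 458 days ago vs limit 365 → not met
8. non-destructive testing 816 days ago vs limit 730 → not met
Not met: 1, 3, 7, 8

1, 3, 7, 8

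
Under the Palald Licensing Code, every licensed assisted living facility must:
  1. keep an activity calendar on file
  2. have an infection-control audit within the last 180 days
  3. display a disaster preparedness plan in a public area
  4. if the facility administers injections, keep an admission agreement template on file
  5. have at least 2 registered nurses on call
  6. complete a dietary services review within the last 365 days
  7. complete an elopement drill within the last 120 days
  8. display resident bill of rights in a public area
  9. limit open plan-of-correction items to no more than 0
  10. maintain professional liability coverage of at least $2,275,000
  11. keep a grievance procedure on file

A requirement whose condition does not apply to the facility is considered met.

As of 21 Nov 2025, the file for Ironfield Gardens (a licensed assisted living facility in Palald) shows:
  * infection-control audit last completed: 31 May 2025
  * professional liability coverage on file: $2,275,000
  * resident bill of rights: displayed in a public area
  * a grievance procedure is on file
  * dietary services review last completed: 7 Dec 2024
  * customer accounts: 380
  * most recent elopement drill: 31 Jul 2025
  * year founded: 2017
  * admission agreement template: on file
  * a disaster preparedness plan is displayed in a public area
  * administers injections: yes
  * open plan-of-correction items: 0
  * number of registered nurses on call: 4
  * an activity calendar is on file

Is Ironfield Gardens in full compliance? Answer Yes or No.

1. activity calendar present → met
2. infection-control audit 174 days ago vs limit 180 → met
3. disaster preparedness plan present → met
4. condition 'administers injections' holds; admission agreement template present → met
5. registered nurses on call 4 ≥ 2 → met
6. dietary services review 349 days ago vs limit 365 → met
7. elopement drill 113 days ago vs limit 120 → met
8. resident bill of rights present → met
9. open plan-of-correction items 0 ≤ 0 → met
10. professional liability coverage $2,275,000 ≥ $2,275,000 → met
11. grievance procedure present → met
All met.

Yes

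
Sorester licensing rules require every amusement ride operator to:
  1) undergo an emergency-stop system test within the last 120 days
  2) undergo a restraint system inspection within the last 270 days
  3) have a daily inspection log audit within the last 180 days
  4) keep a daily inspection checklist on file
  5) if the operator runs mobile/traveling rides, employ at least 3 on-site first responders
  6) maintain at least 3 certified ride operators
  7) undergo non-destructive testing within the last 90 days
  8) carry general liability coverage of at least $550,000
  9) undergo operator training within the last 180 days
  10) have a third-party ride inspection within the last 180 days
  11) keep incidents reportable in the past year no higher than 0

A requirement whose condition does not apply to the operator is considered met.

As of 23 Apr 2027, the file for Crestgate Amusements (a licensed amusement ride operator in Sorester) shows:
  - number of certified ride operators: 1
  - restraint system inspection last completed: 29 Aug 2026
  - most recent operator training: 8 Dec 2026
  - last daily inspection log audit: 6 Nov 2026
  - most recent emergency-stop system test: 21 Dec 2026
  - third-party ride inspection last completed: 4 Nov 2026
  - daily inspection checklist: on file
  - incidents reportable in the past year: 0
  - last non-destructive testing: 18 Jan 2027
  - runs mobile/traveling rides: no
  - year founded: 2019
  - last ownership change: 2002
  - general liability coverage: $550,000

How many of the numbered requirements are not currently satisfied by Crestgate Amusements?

3

1. emergency-stop system test 123 days ago vs limit 120 → not met
2. restraint system inspection 237 days ago vs limit 270 → met
3. daily inspection log audit 168 days ago vs limit 180 → met
4. daily inspection checklist present → met
5. condition 'runs mobile/traveling rides' does not hold → requirement n/a → met
6. certified ride operators 1 < 3 → not met
7. non-destructive testing 95 days ago vs limit 90 → not met
8. general liability coverage $550,000 ≥ $550,000 → met
9. operator training 136 days ago vs limit 180 → met
10. third-party ride inspection 170 days ago vs limit 180 → met
11. incidents reportable in the past year 0 ≤ 0 → met
Not met: 3 of 11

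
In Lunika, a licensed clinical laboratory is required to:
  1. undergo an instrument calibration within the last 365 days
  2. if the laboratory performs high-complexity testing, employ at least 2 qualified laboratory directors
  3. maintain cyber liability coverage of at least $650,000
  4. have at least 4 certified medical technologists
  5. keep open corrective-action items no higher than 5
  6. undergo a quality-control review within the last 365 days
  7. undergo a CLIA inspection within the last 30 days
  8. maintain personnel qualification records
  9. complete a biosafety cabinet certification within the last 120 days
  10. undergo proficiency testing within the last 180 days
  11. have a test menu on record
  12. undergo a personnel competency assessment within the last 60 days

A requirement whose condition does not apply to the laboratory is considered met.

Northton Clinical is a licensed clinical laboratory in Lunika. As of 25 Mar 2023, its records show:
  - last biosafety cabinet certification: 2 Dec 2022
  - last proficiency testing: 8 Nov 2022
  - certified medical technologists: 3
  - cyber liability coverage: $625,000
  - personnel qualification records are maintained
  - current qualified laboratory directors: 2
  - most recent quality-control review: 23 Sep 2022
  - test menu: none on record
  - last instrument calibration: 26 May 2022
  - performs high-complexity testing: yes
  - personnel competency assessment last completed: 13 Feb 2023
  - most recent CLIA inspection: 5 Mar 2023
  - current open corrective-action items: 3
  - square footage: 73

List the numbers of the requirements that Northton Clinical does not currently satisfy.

3, 4, 11

1. instrument calibration 303 days ago vs limit 365 → met
2. condition 'performs high-complexity testing' holds; qualified laboratory directors 2 ≥ 2 → met
3. cyber liability coverage $625,000 < $650,000 → not met
4. certified medical technologists 3 < 4 → not met
5. open corrective-action items 3 ≤ 5 → met
6. quality-control review 183 days ago vs limit 365 → met
7. CLIA inspection 20 days ago vs limit 30 → met
8. personnel qualification records present → met
9. biosafety cabinet certification 113 days ago vs limit 120 → met
10. proficiency testing 137 days ago vs limit 180 → met
11. test menu absent → not met
12. personnel competency assessment 40 days ago vs limit 60 → met
Not met: 3, 4, 11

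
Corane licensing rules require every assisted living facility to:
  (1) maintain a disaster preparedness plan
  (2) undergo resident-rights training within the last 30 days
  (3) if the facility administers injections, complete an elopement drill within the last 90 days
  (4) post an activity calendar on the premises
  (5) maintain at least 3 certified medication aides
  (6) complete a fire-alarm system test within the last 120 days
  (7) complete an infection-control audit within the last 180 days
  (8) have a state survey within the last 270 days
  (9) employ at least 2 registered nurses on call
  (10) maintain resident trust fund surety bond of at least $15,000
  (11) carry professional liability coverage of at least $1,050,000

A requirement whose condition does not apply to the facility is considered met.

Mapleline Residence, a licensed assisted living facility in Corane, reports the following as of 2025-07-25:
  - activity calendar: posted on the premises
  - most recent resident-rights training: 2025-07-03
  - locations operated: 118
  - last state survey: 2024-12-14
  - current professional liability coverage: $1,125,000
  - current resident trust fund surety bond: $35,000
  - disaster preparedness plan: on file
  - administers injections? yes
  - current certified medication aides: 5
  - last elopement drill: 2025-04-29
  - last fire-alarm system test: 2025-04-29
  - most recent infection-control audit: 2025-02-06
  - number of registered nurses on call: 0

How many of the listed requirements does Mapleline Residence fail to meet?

1. disaster preparedness plan present → met
2. resident-rights training 22 days ago vs limit 30 → met
3. condition 'administers injections' holds; elopement drill 87 days ago vs limit 90 → met
4. activity calendar present → met
5. certified medication aides 5 ≥ 3 → met
6. fire-alarm system test 87 days ago vs limit 120 → met
7. infection-control audit 169 days ago vs limit 180 → met
8. state survey 223 days ago vs limit 270 → met
9. registered nurses on call 0 < 2 → not met
10. resident trust fund surety bond $35,000 ≥ $15,000 → met
11. professional liability coverage $1,125,000 ≥ $1,050,000 → met
Not met: 1 of 11

1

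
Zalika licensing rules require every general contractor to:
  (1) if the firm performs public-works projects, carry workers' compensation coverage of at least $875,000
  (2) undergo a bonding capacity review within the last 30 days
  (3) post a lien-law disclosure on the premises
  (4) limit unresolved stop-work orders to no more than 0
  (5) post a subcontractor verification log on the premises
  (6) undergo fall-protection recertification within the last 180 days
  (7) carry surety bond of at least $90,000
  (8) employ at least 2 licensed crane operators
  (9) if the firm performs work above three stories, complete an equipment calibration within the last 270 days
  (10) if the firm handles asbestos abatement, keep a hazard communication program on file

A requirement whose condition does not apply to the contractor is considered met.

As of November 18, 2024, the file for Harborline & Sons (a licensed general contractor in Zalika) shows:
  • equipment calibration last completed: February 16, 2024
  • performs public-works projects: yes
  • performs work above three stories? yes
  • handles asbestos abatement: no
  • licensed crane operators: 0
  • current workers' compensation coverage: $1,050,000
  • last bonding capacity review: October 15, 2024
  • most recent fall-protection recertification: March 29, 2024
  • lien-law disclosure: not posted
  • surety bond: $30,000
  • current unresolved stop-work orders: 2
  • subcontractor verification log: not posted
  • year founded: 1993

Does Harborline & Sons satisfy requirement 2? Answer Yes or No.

2. bonding capacity review 34 days ago vs limit 30 → not met

No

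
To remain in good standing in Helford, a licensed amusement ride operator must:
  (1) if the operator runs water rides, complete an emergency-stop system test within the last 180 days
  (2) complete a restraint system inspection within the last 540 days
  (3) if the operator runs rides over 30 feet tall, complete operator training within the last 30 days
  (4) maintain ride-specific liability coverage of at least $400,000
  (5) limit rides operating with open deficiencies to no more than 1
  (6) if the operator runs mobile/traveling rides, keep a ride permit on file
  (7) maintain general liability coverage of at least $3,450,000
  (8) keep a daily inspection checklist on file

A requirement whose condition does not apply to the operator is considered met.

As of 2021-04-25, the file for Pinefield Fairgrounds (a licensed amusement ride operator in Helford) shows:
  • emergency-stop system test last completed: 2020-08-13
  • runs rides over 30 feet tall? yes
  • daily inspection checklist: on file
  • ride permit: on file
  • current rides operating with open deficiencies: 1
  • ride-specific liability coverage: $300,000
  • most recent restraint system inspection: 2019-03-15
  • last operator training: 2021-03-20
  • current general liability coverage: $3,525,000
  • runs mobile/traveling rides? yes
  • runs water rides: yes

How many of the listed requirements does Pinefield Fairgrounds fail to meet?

1. condition 'runs water rides' holds; emergency-stop system test 255 days ago vs limit 180 → not met
2. restraint system inspection 772 days ago vs limit 540 → not met
3. condition 'runs rides over 30 feet tall' holds; operator training 36 days ago vs limit 30 → not met
4. ride-specific liability coverage $300,000 < $400,000 → not met
5. rides operating with open deficiencies 1 ≤ 1 → met
6. condition 'runs mobile/traveling rides' holds; ride permit present → met
7. general liability coverage $3,525,000 ≥ $3,450,000 → met
8. daily inspection checklist present → met
Not met: 4 of 8

4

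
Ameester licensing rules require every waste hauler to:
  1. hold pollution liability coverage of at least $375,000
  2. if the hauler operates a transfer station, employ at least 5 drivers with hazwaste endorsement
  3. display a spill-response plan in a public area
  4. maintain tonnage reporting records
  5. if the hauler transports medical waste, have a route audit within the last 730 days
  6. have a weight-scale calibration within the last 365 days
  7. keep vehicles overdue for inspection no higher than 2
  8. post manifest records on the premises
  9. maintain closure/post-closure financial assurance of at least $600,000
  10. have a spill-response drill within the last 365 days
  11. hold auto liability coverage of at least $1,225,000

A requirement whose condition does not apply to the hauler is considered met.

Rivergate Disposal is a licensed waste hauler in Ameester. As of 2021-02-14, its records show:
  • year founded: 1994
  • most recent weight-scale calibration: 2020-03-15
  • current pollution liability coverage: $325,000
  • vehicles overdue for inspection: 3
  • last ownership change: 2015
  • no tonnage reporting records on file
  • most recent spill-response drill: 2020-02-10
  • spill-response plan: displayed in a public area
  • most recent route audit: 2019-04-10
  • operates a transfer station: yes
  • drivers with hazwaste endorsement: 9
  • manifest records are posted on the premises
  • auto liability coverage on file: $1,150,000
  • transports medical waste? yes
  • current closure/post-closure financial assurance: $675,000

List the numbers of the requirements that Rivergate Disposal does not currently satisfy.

1. pollution liability coverage $325,000 < $375,000 → not met
2. condition 'operates a transfer station' holds; drivers with hazwaste endorsement 9 ≥ 5 → met
3. spill-response plan present → met
4. tonnage reporting records absent → not met
5. condition 'transports medical waste' holds; route audit 676 days ago vs limit 730 → met
6. weight-scale calibration 336 days ago vs limit 365 → met
7. vehicles overdue for inspection 3 > 2 → not met
8. manifest records present → met
9. closure/post-closure financial assurance $675,000 ≥ $600,000 → met
10. spill-response drill 370 days ago vs limit 365 → not met
11. auto liability coverage $1,150,000 < $1,225,000 → not met
Not met: 1, 4, 7, 10, 11

1, 4, 7, 10, 11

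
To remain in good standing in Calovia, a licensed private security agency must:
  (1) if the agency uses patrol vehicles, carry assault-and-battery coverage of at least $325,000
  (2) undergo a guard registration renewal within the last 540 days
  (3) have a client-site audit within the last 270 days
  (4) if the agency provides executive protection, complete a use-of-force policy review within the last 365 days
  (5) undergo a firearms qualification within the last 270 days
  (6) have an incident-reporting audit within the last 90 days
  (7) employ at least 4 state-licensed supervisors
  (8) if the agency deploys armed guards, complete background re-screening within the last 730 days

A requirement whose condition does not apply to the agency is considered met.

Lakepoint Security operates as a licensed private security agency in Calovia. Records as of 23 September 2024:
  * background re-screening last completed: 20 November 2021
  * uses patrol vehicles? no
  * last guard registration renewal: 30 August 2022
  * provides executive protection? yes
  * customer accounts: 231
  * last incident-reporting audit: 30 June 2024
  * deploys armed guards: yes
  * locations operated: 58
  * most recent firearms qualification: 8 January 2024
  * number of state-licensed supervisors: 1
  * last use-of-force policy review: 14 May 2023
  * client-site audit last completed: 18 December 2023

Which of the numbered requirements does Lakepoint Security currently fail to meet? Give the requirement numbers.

2, 3, 4, 7, 8

1. condition 'uses patrol vehicles' does not hold → requirement n/a → met
2. guard registration renewal 755 days ago vs limit 540 → not met
3. client-site audit 280 days ago vs limit 270 → not met
4. condition 'provides executive protection' holds; use-of-force policy review 498 days ago vs limit 365 → not met
5. firearms qualification 259 days ago vs limit 270 → met
6. incident-reporting audit 85 days ago vs limit 90 → met
7. state-licensed supervisors 1 < 4 → not met
8. condition 'deploys armed guards' holds; background re-screening 1038 days ago vs limit 730 → not met
Not met: 2, 3, 4, 7, 8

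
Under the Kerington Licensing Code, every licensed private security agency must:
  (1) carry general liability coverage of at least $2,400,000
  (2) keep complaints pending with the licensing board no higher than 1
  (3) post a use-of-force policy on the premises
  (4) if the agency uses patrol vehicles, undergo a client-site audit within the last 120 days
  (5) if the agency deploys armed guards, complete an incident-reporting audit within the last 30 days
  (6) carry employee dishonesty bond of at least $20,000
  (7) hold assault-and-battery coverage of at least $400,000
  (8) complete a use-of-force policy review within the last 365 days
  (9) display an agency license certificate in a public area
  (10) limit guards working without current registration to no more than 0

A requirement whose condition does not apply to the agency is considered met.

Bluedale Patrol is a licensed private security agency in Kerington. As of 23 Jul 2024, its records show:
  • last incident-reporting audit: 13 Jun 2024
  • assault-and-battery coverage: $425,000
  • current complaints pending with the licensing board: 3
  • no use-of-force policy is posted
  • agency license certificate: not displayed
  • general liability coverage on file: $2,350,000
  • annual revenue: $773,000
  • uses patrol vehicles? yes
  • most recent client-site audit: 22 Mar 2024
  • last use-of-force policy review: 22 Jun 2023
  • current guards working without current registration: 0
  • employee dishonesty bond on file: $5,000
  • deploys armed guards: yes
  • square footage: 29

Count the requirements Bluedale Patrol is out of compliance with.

8

1. general liability coverage $2,350,000 < $2,400,000 → not met
2. complaints pending with the licensing board 3 > 1 → not met
3. use-of-force policy absent → not met
4. condition 'uses patrol vehicles' holds; client-site audit 123 days ago vs limit 120 → not met
5. condition 'deploys armed guards' holds; incident-reporting audit 40 days ago vs limit 30 → not met
6. employee dishonesty bond $5,000 < $20,000 → not met
7. assault-and-battery coverage $425,000 ≥ $400,000 → met
8. use-of-force policy review 397 days ago vs limit 365 → not met
9. agency license certificate absent → not met
10. guards working without current registration 0 ≤ 0 → met
Not met: 8 of 10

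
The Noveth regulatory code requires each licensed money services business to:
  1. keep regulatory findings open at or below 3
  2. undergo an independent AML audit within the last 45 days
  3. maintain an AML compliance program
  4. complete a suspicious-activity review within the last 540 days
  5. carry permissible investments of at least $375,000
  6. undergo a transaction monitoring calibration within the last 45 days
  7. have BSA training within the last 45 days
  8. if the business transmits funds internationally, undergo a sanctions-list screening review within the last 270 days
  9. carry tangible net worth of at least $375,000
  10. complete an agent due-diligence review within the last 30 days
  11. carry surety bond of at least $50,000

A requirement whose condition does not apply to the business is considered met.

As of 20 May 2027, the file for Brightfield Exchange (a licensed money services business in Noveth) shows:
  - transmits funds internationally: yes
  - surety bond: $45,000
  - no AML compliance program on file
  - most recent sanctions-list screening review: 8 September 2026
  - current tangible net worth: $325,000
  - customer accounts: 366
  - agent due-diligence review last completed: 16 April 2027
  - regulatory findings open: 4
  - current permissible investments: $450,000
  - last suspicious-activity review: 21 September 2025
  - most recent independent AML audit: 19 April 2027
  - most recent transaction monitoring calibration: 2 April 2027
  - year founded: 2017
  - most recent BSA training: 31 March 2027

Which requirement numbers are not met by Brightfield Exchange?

1. regulatory findings open 4 > 3 → not met
2. independent AML audit 31 days ago vs limit 45 → met
3. AML compliance program absent → not met
4. suspicious-activity review 606 days ago vs limit 540 → not met
5. permissible investments $450,000 ≥ $375,000 → met
6. transaction monitoring calibration 48 days ago vs limit 45 → not met
7. BSA training 50 days ago vs limit 45 → not met
8. condition 'transmits funds internationally' holds; sanctions-list screening review 254 days ago vs limit 270 → met
9. tangible net worth $325,000 < $375,000 → not met
10. agent due-diligence review 34 days ago vs limit 30 → not met
11. surety bond $45,000 < $50,000 → not met
Not met: 1, 3, 4, 6, 7, 9, 10, 11

1, 3, 4, 6, 7, 9, 10, 11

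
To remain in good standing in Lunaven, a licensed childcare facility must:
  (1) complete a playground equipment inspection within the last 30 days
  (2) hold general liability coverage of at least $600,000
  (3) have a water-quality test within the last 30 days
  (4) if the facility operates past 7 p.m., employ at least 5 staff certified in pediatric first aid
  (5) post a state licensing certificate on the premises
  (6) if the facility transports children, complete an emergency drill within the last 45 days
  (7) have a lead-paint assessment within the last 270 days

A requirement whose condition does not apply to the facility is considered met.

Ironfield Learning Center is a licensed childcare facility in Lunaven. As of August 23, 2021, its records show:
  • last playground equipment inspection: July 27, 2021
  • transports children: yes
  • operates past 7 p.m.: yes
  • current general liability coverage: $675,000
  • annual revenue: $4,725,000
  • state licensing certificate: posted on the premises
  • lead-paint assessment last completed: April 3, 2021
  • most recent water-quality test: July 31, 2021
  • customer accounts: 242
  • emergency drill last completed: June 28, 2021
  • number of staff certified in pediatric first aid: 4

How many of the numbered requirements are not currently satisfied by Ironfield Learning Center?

2

1. playground equipment inspection 27 days ago vs limit 30 → met
2. general liability coverage $675,000 ≥ $600,000 → met
3. water-quality test 23 days ago vs limit 30 → met
4. condition 'operates past 7 p.m.' holds; staff certified in pediatric first aid 4 < 5 → not met
5. state licensing certificate present → met
6. condition 'transports children' holds; emergency drill 56 days ago vs limit 45 → not met
7. lead-paint assessment 142 days ago vs limit 270 → met
Not met: 2 of 7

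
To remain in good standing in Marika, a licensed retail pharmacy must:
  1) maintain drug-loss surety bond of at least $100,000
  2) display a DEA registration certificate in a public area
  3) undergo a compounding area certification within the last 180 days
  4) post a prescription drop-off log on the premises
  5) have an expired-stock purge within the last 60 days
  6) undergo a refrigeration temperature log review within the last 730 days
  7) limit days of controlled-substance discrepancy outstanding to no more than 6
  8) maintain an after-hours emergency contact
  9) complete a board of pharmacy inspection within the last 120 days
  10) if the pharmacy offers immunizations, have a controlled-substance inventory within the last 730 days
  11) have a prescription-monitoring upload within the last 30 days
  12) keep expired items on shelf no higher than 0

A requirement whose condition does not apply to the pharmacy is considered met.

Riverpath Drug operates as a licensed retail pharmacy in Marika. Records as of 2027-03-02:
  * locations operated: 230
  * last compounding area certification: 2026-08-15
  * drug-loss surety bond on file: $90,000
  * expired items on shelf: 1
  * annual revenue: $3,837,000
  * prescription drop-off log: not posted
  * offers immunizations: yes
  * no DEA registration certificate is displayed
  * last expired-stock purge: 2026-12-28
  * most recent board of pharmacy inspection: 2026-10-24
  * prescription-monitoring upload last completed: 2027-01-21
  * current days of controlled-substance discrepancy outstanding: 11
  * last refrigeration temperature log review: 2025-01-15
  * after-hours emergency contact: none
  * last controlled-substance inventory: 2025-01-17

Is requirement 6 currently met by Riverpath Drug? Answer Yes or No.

6. refrigeration temperature log review 776 days ago vs limit 730 → not met

No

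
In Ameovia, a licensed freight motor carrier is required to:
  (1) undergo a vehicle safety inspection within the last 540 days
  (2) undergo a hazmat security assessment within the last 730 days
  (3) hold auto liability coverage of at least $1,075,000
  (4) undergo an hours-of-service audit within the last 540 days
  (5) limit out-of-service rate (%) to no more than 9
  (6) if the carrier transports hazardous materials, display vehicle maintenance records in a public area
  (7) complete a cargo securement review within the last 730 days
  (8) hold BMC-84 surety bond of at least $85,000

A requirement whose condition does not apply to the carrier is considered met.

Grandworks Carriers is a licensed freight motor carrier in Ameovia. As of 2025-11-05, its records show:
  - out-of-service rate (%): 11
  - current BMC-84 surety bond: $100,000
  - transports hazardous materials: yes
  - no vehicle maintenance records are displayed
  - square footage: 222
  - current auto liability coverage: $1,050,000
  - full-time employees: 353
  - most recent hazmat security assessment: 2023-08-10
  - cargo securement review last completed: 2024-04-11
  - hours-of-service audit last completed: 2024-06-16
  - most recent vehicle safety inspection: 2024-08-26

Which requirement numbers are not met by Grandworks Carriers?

1. vehicle safety inspection 436 days ago vs limit 540 → met
2. hazmat security assessment 818 days ago vs limit 730 → not met
3. auto liability coverage $1,050,000 < $1,075,000 → not met
4. hours-of-service audit 507 days ago vs limit 540 → met
5. out-of-service rate (%) 11 > 9 → not met
6. condition 'transports hazardous materials' holds; vehicle maintenance records absent → not met
7. cargo securement review 573 days ago vs limit 730 → met
8. BMC-84 surety bond $100,000 ≥ $85,000 → met
Not met: 2, 3, 5, 6

2, 3, 5, 6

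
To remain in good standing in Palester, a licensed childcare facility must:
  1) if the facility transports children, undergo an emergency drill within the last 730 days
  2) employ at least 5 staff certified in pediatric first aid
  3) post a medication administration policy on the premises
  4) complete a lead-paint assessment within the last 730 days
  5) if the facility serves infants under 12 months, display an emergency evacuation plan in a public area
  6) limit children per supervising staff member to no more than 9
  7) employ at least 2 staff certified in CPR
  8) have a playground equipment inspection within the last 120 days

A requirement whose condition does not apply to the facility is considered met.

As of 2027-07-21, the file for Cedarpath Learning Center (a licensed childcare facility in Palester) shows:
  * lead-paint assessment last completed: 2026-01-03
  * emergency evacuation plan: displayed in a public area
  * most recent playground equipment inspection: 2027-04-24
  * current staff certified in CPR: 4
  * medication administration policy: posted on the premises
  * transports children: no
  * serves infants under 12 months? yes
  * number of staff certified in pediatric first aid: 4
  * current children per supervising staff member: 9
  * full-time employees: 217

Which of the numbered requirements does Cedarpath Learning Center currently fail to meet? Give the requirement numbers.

1. condition 'transports children' does not hold → requirement n/a → met
2. staff certified in pediatric first aid 4 < 5 → not met
3. medication administration policy present → met
4. lead-paint assessment 564 days ago vs limit 730 → met
5. condition 'serves infants under 12 months' holds; emergency evacuation plan present → met
6. children per supervising staff member 9 ≤ 9 → met
7. staff certified in CPR 4 ≥ 2 → met
8. playground equipment inspection 88 days ago vs limit 120 → met
Not met: 2

2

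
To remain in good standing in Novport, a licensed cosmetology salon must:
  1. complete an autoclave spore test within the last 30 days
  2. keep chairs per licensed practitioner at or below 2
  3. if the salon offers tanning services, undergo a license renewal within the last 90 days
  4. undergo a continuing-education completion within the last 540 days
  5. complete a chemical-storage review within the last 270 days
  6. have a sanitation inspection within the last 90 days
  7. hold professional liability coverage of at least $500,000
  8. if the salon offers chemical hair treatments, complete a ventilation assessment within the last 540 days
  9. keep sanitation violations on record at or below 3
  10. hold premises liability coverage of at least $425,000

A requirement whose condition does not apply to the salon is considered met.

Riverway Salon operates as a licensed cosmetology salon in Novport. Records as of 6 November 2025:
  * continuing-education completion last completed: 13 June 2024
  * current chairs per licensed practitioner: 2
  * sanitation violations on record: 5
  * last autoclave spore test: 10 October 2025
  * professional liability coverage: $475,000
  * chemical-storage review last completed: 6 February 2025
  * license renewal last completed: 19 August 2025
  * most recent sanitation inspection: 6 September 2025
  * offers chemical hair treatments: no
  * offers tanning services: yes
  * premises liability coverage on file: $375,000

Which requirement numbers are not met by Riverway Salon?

5, 7, 9, 10

1. autoclave spore test 27 days ago vs limit 30 → met
2. chairs per licensed practitioner 2 ≤ 2 → met
3. condition 'offers tanning services' holds; license renewal 79 days ago vs limit 90 → met
4. continuing-education completion 511 days ago vs limit 540 → met
5. chemical-storage review 273 days ago vs limit 270 → not met
6. sanitation inspection 61 days ago vs limit 90 → met
7. professional liability coverage $475,000 < $500,000 → not met
8. condition 'offers chemical hair treatments' does not hold → requirement n/a → met
9. sanitation violations on record 5 > 3 → not met
10. premises liability coverage $375,000 < $425,000 → not met
Not met: 5, 7, 9, 10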